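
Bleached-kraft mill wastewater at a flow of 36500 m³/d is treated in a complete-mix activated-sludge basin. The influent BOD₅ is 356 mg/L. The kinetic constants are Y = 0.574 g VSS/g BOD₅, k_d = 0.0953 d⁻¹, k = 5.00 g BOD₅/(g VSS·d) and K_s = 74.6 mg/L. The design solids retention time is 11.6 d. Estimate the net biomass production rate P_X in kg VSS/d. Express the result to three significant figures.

P_X ≈ 3490 kg VSS/d

Effluent substrate depends only on kinetics and SRT: S = K_s(1 + k_d θ_c) / [θ_c(Yk − k_d) − 1] = 74.6 × (1 + 0.0953 × 11.6) / [11.6 × (0.574 × 5.00 − 0.0953) − 1] = 157.1 / 31.19 = 5.036 mg/L.
The observed yield is Y_obs = Y/(1 + k_d·θ_c) = 0.574 / (1 + 0.0953 × 11.6) = 0.574 / 2.105 = 0.2726 g VSS per g BOD₅ removed.
ΔS = 356 − 5.04 = 351.0 mg/L, so the substrate removal rate is 36500 × 351.0/1000 = 12810 kg BOD₅/d.
P_X = Y_obs · Q(S₀ − S) = 0.2726 × 12810 = 3492 kg VSS/d.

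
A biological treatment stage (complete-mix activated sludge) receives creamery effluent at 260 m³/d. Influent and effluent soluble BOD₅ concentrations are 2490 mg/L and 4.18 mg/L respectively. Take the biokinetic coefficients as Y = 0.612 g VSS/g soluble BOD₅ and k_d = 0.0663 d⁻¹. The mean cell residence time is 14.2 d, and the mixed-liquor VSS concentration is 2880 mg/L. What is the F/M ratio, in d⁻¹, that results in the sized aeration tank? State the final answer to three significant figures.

F/M ≈ 0.224 d⁻¹

Rearranging the biomass balance for a CMAS with decay, V = Y·Q·ΔS·θ_c / [X·(1+k_d θ_c)] = 0.612 × 260 × (2490 − 4.18) × 14.2 / [2880 × (1 + 0.0663 × 14.2)] = 5.62×10^6 / 5591 = 1005 m³.
F/M = Q·S₀ / (V·X) = 260 × 2490 / (1005 × 2880) = 0.2238 g soluble BOD₅·(g VSS·d)⁻¹.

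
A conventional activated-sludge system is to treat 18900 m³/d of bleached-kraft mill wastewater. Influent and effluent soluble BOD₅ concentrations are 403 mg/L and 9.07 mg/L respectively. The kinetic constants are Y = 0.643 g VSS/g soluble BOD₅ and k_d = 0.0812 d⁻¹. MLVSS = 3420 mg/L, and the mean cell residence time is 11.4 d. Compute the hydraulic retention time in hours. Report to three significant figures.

τ ≈ 10.5 h

Steady-state biomass mass balance: V·X·(1 + k_d·θ_c) = Y·Q·(S₀ − S)·θ_c, so V = 0.643 × 18900 × (403 − 9.07) × 11.4 / [3420 × (1 + 0.0812 × 11.4)] = 5.46×10^7 / 6586 = 8287 m³.
HRT = V/Q = 8287 m³ / 18900 m³·d⁻¹ = 0.4385 d × 24 = 10.52 h.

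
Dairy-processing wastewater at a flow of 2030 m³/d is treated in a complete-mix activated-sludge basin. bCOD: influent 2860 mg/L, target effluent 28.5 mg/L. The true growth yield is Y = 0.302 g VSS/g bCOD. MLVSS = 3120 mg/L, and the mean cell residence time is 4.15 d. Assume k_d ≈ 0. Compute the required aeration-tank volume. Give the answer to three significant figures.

V ≈ 2310 m³

Biomass mass balance (decay neglected): V·X = Y·Q·(S₀ − S)·θ_c, so V = 0.302 × 2030 × (2860 − 28.5) × 4.15 / 3120 = 2309 m³.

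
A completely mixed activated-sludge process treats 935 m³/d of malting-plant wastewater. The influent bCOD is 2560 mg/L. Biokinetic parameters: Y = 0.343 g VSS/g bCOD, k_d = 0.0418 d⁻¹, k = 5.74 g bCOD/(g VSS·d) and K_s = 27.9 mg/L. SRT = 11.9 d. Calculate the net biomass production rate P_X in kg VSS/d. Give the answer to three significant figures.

P_X ≈ 548 kg VSS/d

For a completely mixed reactor with recycle the Lawrence–McCarty relation gives S = K_s·(1 + k_d·θ_c) / [θ_c·(Y·k − k_d) − 1] = 27.9 × (1 + 0.0418 × 11.9) / [11.9 × (0.343 × 5.74 − 0.0418) − 1] = 41.78 / 21.93 = 1.905 mg/L.
Correct the yield for decay: Y_obs = Y/(1 + k_d θ_c) = 0.343 / (1 + 0.0418 × 11.9) = 0.343 / 1.497 = 0.2291.
Substrate removed = Q·(S₀ − S) = 935 m³/d × (2560 − 1.90) g/m³ = 2.39×10^6 g/d = 2392 kg/d.
Biomass produced: P_X = Y_obs·Q·ΔS = 0.2291 × 2392 ≈ 547.9 kg VSS/d.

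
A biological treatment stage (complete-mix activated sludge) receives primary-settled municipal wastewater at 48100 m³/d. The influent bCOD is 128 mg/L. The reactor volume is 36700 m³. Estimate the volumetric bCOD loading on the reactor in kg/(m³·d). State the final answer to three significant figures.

Volumetric loading L_v = Q·S₀ / V = 48100 × 128 g/m³ / 36700 m³ = 167.8 g/(m³·d) = 0.1678 kg bCOD/(m³·d).

L_v ≈ 0.168 kg bCOD/(m³·d)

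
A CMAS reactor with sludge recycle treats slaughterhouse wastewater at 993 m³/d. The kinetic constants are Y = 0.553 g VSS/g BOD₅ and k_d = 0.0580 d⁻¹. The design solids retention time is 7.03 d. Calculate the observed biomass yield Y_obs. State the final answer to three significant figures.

Y_obs ≈ 0.393 g VSS/g BOD₅

The observed yield is Y_obs = Y/(1 + k_d·θ_c) = 0.553 / (1 + 0.0580 × 7.03) = 0.553 / 1.408 = 0.3928 g VSS per g BOD₅ removed.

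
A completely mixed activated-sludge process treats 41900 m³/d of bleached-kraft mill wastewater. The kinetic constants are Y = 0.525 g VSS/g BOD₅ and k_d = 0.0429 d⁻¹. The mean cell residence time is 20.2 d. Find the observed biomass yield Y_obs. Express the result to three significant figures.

Y_obs ≈ 0.281 g VSS/g BOD₅

The observed yield is Y_obs = Y/(1 + k_d·θ_c) = 0.525 / (1 + 0.0429 × 20.2) = 0.525 / 1.867 = 0.2813 g VSS per g BOD₅ removed.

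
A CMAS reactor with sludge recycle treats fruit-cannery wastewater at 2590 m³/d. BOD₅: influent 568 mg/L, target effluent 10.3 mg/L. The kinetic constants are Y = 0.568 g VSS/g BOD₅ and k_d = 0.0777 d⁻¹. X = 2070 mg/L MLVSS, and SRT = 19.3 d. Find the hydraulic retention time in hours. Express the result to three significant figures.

Rearranging the biomass balance for a CMAS with decay, V = Y·Q·ΔS·θ_c / [X·(1+k_d θ_c)] = 0.568 × 2590 × (568 − 10.3) × 19.3 / [2070 × (1 + 0.0777 × 19.3)] = 1.58×10^7 / 5174 = 3060 m³.
HRT = V/Q = 3060 m³ / 2590 m³·d⁻¹ = 1.182 d × 24 = 28.36 h.

τ ≈ 28.4 h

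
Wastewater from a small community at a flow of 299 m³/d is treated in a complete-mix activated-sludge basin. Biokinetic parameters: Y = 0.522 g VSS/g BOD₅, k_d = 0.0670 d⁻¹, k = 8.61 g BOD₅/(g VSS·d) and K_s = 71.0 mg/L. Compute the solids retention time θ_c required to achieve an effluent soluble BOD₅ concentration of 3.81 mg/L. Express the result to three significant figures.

From 1/θ_c = Y·k·S/(K_s + S) − k_d: Y·k·S/(K_s+S) = 0.522 × 8.61 × 3.81 / (71.0 + 3.81) = 0.2289 d⁻¹.
Then 1/θ_c = μ − k_d = 0.2289 − 0.0670 = 0.1619 d⁻¹, giving θ_c = 6.177 d.

θ_c ≈ 6.18 d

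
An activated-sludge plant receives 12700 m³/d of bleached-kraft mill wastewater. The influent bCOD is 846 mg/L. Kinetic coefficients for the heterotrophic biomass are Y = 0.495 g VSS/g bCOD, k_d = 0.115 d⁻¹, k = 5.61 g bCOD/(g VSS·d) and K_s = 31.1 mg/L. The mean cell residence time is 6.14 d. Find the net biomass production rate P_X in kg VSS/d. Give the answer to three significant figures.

From the Monod/SRT balance for a CMAS, S = K_s·(1+k_d θ_c)/[θ_c·(Y k − k_d) − 1] = 31.1 × (1 + 0.115 × 6.14) / [6.14 × (0.495 × 5.61 − 0.115) − 1] = 53.06 / 15.34 = 3.458 mg/L.
The observed yield is Y_obs = Y/(1 + k_d·θ_c) = 0.495 / (1 + 0.115 × 6.14) = 0.495 / 1.706 = 0.2901 g VSS per g bCOD removed.
Mass of bCOD removed per day: Q(S₀ − S) = 12700 × 842.5 g/m³ = 10700 kg/d.
Net biomass production P_X = Y_obs × Q·(S₀ − S) = 0.2901 × 10700 = 3105 kg VSS/d.

P_X ≈ 3100 kg VSS/d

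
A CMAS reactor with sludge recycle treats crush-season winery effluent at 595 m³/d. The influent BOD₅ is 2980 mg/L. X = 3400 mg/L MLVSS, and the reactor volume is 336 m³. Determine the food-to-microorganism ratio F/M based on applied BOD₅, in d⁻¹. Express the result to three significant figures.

Food-to-microorganism ratio F/M = Q S₀ / (V X) = 595 × 2980 / (336.0 × 3400) = 1.552 d⁻¹.

F/M ≈ 1.55 d⁻¹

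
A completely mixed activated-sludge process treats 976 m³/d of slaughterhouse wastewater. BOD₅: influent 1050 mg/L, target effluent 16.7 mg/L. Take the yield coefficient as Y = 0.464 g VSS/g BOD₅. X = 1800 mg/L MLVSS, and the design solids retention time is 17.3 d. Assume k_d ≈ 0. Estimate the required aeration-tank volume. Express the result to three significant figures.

V·X = Y·Q·ΔS·θ_c gives V = 0.464 × 976 × (1050 − 16.7) × 17.3 / 1800 = 4497 m³.

V ≈ 4500 m³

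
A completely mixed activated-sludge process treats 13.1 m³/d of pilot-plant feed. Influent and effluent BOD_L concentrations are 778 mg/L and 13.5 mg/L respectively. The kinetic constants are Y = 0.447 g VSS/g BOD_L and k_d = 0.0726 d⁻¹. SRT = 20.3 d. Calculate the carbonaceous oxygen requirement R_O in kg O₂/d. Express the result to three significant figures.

R_O ≈ 7.45 kg O₂/d

Y_obs = Y / (1 + k_d θ_c) = 0.447 / (1 + 0.0726 × 20.3) = 0.447 / 2.474 = 0.1807.
Mass of BOD_L removed per day: Q(S₀ − S) = 13.1 × 764.5 g/m³ = 10.01 kg/d.
P_X = Y_obs·Q·(S₀ − S) = 0.1807 × 10.01 = 1.810 kg VSS/d.
Carbonaceous O₂ demand = substrate oxidised − cell-mass equivalent = 10.01 − 1.42 × 1.810 = 7.445 kg O₂/d.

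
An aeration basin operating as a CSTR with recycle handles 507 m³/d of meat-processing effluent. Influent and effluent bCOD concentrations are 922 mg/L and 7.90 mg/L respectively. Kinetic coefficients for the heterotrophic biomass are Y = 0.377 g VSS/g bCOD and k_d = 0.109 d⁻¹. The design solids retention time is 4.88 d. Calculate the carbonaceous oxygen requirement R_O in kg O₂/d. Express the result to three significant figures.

R_O ≈ 301 kg O₂/d

The observed yield is Y_obs = Y/(1 + k_d·θ_c) = 0.377 / (1 + 0.109 × 4.88) = 0.377 / 1.532 = 0.2461 g VSS per g bCOD removed.
ΔS = 922 − 7.90 = 914.1 mg/L, so the substrate removal rate is 507 × 914.1/1000 = 463.4 kg bCOD/d.
Net sludge production P_X = 0.2461 × 463.4 = 114.1 kg VSS/d.
R_O = Q·ΔS − 1.42 P_X = 463.4 − 162.0 = 301.5 kg O₂/d.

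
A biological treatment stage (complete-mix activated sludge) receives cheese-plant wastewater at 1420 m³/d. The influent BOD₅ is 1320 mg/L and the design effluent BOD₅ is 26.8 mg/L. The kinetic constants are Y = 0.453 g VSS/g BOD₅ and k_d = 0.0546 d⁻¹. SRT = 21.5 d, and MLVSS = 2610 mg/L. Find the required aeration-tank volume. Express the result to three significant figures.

V ≈ 3150 m³

From the SRT design equation V = Y Q (S₀−S) θ_c / [X (1 + k_d θ_c)] = 0.453 × 1420 × (1320 − 26.8) × 21.5 / [2610 × (1 + 0.0546 × 21.5)] = 1.79×10^7 / 5674 = 3152 m³.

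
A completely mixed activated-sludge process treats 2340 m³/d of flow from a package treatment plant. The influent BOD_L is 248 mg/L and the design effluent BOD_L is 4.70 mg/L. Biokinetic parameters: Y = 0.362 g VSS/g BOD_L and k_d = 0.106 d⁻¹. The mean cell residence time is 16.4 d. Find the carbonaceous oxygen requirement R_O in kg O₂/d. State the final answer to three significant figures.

R_O ≈ 462 kg O₂/d

Y_obs = Y / (1 + k_d θ_c) = 0.362 / (1 + 0.106 × 16.4) = 0.362 / 2.738 = 0.1322.
Substrate removed = Q·(S₀ − S) = 2340 m³/d × (248 − 4.70) g/m³ = 5.69×10^5 g/d = 569.3 kg/d.
Net sludge production P_X = 0.1322 × 569.3 = 75.26 kg VSS/d.
Carbonaceous O₂ demand = substrate oxidised − cell-mass equivalent = 569.3 − 1.42 × 75.26 = 462.5 kg O₂/d.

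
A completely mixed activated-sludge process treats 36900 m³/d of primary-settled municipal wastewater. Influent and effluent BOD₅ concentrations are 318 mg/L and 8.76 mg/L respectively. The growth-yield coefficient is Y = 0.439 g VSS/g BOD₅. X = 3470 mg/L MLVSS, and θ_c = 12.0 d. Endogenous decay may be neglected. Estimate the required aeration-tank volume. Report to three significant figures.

V ≈ 17300 m³

With k_d = 0 the design equation reduces to V = Y Q (S₀−S) θ_c / X = 0.439 × 36900 × (318 − 8.76) × 12.0 / 3470 = 17324 m³.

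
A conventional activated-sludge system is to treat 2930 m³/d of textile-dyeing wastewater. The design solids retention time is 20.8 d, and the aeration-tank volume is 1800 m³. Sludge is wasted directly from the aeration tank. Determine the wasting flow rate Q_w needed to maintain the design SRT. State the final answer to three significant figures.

Q_w ≈ 86.5 m³/d

Wasting from the aeration tank: Q_w = V / θ_c = 1800 / 20.8 = 86.54 m³/d.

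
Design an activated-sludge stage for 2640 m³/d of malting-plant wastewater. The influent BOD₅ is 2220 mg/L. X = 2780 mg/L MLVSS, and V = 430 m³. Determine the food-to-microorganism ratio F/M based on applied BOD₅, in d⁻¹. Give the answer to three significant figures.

F/M ≈ 4.90 d⁻¹

F/M = Q·S₀ / (V·X) = 2640 × 2220 / (430.0 × 2780) = 4.903 g BOD₅·(g VSS·d)⁻¹.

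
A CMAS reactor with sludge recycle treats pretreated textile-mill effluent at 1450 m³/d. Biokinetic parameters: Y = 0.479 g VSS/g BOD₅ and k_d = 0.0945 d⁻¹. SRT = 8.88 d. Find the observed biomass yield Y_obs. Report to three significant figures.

Y_obs = Y / (1 + k_d θ_c) = 0.479 / (1 + 0.0945 × 8.88) = 0.479 / 1.839 = 0.2604.

Y_obs ≈ 0.260 g VSS/g BOD₅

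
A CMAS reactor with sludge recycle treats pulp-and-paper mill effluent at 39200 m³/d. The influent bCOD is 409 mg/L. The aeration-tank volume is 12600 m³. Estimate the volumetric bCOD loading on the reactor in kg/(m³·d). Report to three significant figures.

L_v ≈ 1.27 kg bCOD/(m³·d)

L_v = Q S₀ / V = 39200 × 409 × 10⁻³ / 12600 = 1.272 kg/(m³·d).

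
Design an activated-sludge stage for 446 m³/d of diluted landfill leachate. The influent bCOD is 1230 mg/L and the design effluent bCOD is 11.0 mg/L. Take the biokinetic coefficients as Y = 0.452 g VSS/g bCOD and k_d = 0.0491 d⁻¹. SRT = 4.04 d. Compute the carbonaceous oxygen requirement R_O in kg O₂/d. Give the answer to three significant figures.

R_O ≈ 252 kg O₂/d

Y_obs = Y / (1 + k_d θ_c) = 0.452 / (1 + 0.0491 × 4.04) = 0.452 / 1.198 = 0.3772.
Mass of bCOD removed per day: Q(S₀ − S) = 446 × 1219 g/m³ = 543.7 kg/d.
Net sludge production P_X = 0.3772 × 543.7 = 205.1 kg VSS/d.
R_O = Q·ΔS − 1.42 P_X = 543.7 − 291.2 = 252.5 kg O₂/d.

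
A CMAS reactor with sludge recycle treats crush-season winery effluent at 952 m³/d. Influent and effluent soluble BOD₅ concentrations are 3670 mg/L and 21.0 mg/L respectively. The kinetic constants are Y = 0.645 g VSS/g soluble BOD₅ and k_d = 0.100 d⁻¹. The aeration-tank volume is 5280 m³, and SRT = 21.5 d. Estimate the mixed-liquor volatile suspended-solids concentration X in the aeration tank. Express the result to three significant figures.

X ≈ 2900 mg/L

Solving the biomass balance for X: X = Y Q (S₀−S) θ_c / [V (1+k_d θ_c)] = 0.645 × 952 × (3670 − 21.0) × 21.5 / [5280 × (1 + 0.100 × 21.5)] = 2896 mg/L.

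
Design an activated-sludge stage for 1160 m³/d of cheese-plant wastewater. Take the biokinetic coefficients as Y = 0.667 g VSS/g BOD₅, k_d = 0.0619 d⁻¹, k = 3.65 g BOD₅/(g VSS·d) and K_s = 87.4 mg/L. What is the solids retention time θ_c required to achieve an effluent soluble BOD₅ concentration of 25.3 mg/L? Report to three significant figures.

At the target effluent, Y k S/(K_s+S) = 0.667×3.65×25.3/112.7 = 0.5465 d⁻¹.
1/θ_c = 0.5465 − 0.0619 = 0.4846 d⁻¹, so θ_c = 2.063 d.

θ_c ≈ 2.06 d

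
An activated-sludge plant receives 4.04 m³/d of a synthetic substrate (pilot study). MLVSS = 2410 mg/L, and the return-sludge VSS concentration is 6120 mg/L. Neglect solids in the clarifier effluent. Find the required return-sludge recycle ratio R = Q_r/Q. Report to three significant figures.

Mass balance around the secondary clarifier (neglecting effluent solids): R = X / (X_r − X) = 2410 / (6120 − 2410) = 0.6496.

R ≈ 0.650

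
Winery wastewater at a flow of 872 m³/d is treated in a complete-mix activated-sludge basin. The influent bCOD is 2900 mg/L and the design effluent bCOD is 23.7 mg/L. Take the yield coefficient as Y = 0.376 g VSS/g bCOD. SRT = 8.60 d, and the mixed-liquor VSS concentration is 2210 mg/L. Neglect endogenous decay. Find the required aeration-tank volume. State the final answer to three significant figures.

V·X = Y·Q·ΔS·θ_c gives V = 0.376 × 872 × (2900 − 23.7) × 8.60 / 2210 = 3670 m³.

V ≈ 3670 m³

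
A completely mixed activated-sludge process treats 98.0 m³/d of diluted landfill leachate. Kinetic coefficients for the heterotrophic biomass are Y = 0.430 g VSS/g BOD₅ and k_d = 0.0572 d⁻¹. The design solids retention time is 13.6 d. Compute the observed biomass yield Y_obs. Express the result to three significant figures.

Y_obs ≈ 0.242 g VSS/g BOD₅

Y_obs = Y / (1 + k_d θ_c) = 0.430 / (1 + 0.0572 × 13.6) = 0.430 / 1.778 = 0.2419.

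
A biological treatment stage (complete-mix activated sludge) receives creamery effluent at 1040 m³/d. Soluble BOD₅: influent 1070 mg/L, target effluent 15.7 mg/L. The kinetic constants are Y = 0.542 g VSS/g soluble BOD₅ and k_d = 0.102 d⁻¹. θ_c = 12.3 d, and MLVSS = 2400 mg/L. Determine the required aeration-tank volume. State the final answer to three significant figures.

V ≈ 1350 m³

From the SRT design equation V = Y Q (S₀−S) θ_c / [X (1 + k_d θ_c)] = 0.542 × 1040 × (1070 − 15.7) × 12.3 / [2400 × (1 + 0.102 × 12.3)] = 7.31×10^6 / 5411 = 1351 m³.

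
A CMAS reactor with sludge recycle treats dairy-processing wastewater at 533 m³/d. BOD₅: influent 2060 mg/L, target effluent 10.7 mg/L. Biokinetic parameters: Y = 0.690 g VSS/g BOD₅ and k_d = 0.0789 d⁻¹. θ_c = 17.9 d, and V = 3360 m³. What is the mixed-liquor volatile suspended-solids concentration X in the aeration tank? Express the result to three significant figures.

Solving the biomass balance for X: X = Y Q (S₀−S) θ_c / [V (1+k_d θ_c)] = 0.690 × 533 × (2060 − 10.7) × 17.9 / [3360 × (1 + 0.0789 × 17.9)] = 1664 mg/L.

X ≈ 1660 mg/L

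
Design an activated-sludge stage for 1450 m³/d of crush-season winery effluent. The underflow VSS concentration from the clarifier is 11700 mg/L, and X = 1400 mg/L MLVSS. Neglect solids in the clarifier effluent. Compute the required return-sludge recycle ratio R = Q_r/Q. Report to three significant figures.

R ≈ 0.136

Solids balance on the clarifier gives (1+R)X = R·X_r, so R = X/(X_r − X) = 1400 / (11700 − 1400) = 0.1359.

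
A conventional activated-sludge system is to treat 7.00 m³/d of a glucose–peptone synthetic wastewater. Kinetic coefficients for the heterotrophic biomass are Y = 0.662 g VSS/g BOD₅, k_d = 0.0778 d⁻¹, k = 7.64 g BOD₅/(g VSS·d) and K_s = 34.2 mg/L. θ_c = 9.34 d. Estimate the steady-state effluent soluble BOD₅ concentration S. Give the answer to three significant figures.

For a completely mixed reactor with recycle the Lawrence–McCarty relation gives S = K_s·(1 + k_d·θ_c) / [θ_c·(Y·k − k_d) − 1] = 34.2 × (1 + 0.0778 × 9.34) / [9.34 × (0.662 × 7.64 − 0.0778) − 1] = 59.05 / 45.51 = 1.297 mg/L.

S ≈ 1.30 mg/L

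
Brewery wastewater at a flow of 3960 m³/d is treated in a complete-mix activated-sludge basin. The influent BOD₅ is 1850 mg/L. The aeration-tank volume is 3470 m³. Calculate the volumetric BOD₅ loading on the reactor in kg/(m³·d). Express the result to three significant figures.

L_v ≈ 2.11 kg BOD₅/(m³·d)

Applied BOD₅ load per unit volume = Q·S₀/V = (3960 × 1850/1000)/3470 = 2.111 kg BOD₅·m⁻³·d⁻¹.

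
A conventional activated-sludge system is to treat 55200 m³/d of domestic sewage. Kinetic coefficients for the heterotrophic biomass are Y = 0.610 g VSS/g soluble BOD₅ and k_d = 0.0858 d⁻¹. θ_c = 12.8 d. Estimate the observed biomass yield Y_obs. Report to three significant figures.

Y_obs ≈ 0.291 g VSS/g soluble BOD₅

The observed yield is Y_obs = Y/(1 + k_d·θ_c) = 0.610 / (1 + 0.0858 × 12.8) = 0.610 / 2.098 = 0.2907 g VSS per g soluble BOD₅ removed.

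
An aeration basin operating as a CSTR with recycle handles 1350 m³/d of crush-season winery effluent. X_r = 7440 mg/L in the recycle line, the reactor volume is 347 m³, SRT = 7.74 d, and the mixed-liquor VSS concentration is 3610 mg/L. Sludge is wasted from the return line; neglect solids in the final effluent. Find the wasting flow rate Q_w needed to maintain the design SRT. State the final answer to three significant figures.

Q_w ≈ 21.8 m³/d

Q_w = (V·X)/(θ_c X_r) = 347.0 × 3610 / (7.74 × 7440) = 21.75 m³/d.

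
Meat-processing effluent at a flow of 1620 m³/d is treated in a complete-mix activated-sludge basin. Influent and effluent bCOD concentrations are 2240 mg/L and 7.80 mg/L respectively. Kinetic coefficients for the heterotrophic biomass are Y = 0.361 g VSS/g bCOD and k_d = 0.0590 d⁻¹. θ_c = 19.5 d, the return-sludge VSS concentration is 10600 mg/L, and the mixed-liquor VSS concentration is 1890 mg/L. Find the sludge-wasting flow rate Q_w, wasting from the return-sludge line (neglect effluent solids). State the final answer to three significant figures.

From the SRT design equation V = Y Q (S₀−S) θ_c / [X (1 + k_d θ_c)] = 0.361 × 1620 × (2240 − 7.80) × 19.5 / [1890 × (1 + 0.0590 × 19.5)] = 2.55×10^7 / 4064 = 6263 m³.
θ_c = V·X/(Q_w·X_r) when wasting from the recycle, so Q_w = V·X/(θ_c·X_r) = 6263 × 1890 / (19.5 × 10600) = 57.27 m³/d.

Q_w ≈ 57.3 m³/d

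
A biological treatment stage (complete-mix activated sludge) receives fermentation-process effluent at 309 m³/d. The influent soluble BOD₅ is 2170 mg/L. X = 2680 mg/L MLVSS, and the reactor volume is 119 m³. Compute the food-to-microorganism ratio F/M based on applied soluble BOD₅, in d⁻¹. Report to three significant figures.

Food-to-microorganism ratio F/M = Q S₀ / (V X) = 309 × 2170 / (119.0 × 2680) = 2.103 d⁻¹.

F/M ≈ 2.10 d⁻¹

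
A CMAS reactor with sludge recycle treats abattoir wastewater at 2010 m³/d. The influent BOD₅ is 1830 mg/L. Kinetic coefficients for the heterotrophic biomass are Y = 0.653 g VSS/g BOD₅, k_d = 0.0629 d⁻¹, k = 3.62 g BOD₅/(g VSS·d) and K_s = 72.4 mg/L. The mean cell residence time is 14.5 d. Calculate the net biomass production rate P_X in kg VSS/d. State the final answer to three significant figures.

P_X ≈ 1250 kg VSS/d

For a completely mixed reactor with recycle the Lawrence–McCarty relation gives S = K_s·(1 + k_d·θ_c) / [θ_c·(Y·k − k_d) − 1] = 72.4 × (1 + 0.0629 × 14.5) / [14.5 × (0.653 × 3.62 − 0.0629) − 1] = 138.4 / 32.36 = 4.277 mg/L.
Correct the yield for decay: Y_obs = Y/(1 + k_d θ_c) = 0.653 / (1 + 0.0629 × 14.5) = 0.653 / 1.912 = 0.3415.
Q·(S₀ − S) = 2010 × (1830 − 4.28) × 10⁻³ = 3670 kg/d removed.
P_X = Y_obs · Q(S₀ − S) = 0.3415 × 3670 = 1253 kg VSS/d.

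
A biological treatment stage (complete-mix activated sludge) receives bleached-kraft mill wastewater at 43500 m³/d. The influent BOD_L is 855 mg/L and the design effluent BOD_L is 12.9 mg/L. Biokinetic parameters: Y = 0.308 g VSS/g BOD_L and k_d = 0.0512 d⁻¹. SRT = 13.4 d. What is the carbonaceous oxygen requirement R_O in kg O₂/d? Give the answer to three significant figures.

R_O ≈ 27100 kg O₂/d

Observed yield with endogenous decay: Y_obs = Y / (1 + k_d·θ_c) = 0.308 / (1 + 0.0512 × 13.4) = 0.308 / 1.686 = 0.1827 g VSS/g BOD_L.
ΔS = 855 − 12.9 = 842.1 mg/L, so the substrate removal rate is 43500 × 842.1/1000 = 36631 kg BOD_L/d.
Biomass synthesised: P_X = Y_obs × 36631 = 6692 kg VSS/d.
Carbonaceous O₂ demand = substrate oxidised − cell-mass equivalent = 36631 − 1.42 × 6692 = 27129 kg O₂/d.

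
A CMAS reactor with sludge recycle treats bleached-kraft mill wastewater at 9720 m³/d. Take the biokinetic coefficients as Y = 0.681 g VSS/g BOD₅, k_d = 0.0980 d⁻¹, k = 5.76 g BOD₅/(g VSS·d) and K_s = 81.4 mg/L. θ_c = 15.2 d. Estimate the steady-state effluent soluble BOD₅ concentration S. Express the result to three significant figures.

Effluent substrate depends only on kinetics and SRT: S = K_s(1 + k_d θ_c) / [θ_c(Yk − k_d) − 1] = 81.4 × (1 + 0.0980 × 15.2) / [15.2 × (0.681 × 5.76 − 0.0980) − 1] = 202.7 / 57.13 = 3.547 mg/L.

S ≈ 3.55 mg/L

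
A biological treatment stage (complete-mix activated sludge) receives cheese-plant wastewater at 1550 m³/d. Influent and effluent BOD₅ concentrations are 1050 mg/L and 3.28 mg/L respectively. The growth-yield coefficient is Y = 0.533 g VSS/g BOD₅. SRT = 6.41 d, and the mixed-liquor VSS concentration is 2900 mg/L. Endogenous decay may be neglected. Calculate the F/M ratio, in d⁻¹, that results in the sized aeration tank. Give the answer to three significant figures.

F/M ≈ 0.294 d⁻¹

With k_d = 0 the design equation reduces to V = Y Q (S₀−S) θ_c / X = 0.533 × 1550 × (1050 − 3.28) × 6.41 / 2900 = 1911 m³.
F/M = Q·S₀ / (V·X) = 1550 × 1050 / (1911 × 2900) = 0.2936 g BOD₅·(g VSS·d)⁻¹.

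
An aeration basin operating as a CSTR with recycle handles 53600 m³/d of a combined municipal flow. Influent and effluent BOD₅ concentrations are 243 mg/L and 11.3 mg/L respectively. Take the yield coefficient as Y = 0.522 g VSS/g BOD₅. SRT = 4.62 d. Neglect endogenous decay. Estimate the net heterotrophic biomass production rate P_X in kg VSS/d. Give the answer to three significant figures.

P_X ≈ 6480 kg VSS/d

Since k_d ≈ 0, Y_obs = Y = 0.522 g VSS/g BOD₅.
Substrate removed = Q·(S₀ − S) = 53600 m³/d × (243 − 11.3) g/m³ = 1.24×10^7 g/d = 12419 kg/d.
Biomass produced: P_X = Y_obs·Q·ΔS = 0.5220 × 12419 ≈ 6483 kg VSS/d.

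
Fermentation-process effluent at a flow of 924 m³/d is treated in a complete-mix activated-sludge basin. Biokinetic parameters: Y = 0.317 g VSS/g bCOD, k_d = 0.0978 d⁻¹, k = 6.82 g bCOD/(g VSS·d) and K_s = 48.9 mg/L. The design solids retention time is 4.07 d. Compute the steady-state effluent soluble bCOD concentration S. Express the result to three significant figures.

S ≈ 9.24 mg/L

From the Monod/SRT balance for a CMAS, S = K_s·(1+k_d θ_c)/[θ_c·(Y k − k_d) − 1] = 48.9 × (1 + 0.0978 × 4.07) / [4.07 × (0.317 × 6.82 − 0.0978) − 1] = 68.36 / 7.401 = 9.237 mg/L.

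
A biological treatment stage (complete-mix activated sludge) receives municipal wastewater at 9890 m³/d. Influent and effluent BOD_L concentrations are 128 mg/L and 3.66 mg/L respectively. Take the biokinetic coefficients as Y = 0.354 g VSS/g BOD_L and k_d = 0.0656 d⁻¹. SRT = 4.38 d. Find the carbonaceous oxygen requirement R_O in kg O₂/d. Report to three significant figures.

R_O ≈ 750 kg O₂/d

Correct the yield for decay: Y_obs = Y/(1 + k_d θ_c) = 0.354 / (1 + 0.0656 × 4.38) = 0.354 / 1.287 = 0.2750.
Substrate removed = Q·(S₀ − S) = 9890 m³/d × (128 − 3.66) g/m³ = 1.23×10^6 g/d = 1230 kg/d.
Net sludge production P_X = 0.2750 × 1230 = 338.2 kg VSS/d.
R_O = Q·ΔS − 1.42 P_X = 1230 − 480.2 = 749.5 kg O₂/d.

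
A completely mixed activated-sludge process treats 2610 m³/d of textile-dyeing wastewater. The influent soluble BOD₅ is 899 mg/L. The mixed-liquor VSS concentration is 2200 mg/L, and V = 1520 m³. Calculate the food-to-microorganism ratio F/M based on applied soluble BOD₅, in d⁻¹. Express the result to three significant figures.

Food-to-microorganism ratio F/M = Q S₀ / (V X) = 2610 × 899 / (1520 × 2200) = 0.7017 d⁻¹.

F/M ≈ 0.702 d⁻¹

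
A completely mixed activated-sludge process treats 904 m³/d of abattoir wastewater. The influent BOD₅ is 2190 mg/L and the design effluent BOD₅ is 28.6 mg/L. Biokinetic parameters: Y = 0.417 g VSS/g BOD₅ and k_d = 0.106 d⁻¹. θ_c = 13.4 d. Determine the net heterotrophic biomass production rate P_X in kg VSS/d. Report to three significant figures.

P_X ≈ 337 kg VSS/d

The observed yield is Y_obs = Y/(1 + k_d·θ_c) = 0.417 / (1 + 0.106 × 13.4) = 0.417 / 2.420 = 0.1723 g VSS per g BOD₅ removed.
Q·(S₀ − S) = 904 × (2190 − 28.6) × 10⁻³ = 1954 kg/d removed.
Net biomass production P_X = Y_obs × Q·(S₀ − S) = 0.1723 × 1954 = 336.6 kg VSS/d.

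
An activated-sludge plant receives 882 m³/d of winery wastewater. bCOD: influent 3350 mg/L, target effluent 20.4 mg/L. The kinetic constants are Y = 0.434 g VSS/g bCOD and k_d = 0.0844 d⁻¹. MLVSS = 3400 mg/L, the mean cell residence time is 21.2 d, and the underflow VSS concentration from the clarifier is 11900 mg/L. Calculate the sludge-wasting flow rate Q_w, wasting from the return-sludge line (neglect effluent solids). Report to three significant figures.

From the SRT design equation V = Y Q (S₀−S) θ_c / [X (1 + k_d θ_c)] = 0.434 × 882 × (3350 − 20.4) × 21.2 / [3400 × (1 + 0.0844 × 21.2)] = 2.7×10^7 / 9484 = 2849 m³.
Wasting from the return line (neglecting effluent solids): Q_w = V·X / (θ_c·X_r) = 2849 × 3400 / (21.2 × 11900) = 38.40 m³/d.

Q_w ≈ 38.4 m³/d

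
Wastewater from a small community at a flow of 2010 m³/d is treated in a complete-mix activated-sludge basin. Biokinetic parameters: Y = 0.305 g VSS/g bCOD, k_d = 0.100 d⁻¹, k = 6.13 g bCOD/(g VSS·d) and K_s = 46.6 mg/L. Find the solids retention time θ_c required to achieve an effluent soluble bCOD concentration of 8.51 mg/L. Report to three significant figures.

At the target effluent, Y k S/(K_s+S) = 0.305×6.13×8.51/55.11 = 0.2887 d⁻¹.
Then 1/θ_c = μ − k_d = 0.2887 − 0.100 = 0.1887 d⁻¹, giving θ_c = 5.299 d.

θ_c ≈ 5.30 d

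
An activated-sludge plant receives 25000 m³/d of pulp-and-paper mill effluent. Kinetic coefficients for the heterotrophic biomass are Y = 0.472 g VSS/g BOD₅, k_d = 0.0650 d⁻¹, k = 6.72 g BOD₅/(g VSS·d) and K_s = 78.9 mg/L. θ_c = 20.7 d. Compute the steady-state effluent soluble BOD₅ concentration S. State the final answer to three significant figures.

S ≈ 2.92 mg/L

Effluent substrate depends only on kinetics and SRT: S = K_s(1 + k_d θ_c) / [θ_c(Yk − k_d) − 1] = 78.9 × (1 + 0.0650 × 20.7) / [20.7 × (0.472 × 6.72 − 0.0650) − 1] = 185.1 / 63.31 = 2.923 mg/L.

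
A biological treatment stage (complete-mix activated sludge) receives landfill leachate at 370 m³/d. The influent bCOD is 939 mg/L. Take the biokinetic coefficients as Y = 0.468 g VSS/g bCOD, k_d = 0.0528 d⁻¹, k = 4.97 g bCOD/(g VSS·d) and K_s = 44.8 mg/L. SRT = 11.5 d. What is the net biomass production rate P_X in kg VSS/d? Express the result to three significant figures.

From the Monod/SRT balance for a CMAS, S = K_s·(1+k_d θ_c)/[θ_c·(Y k − k_d) − 1] = 44.8 × (1 + 0.0528 × 11.5) / [11.5 × (0.468 × 4.97 − 0.0528) − 1] = 72.00 / 25.14 = 2.864 mg/L.
The observed yield is Y_obs = Y/(1 + k_d·θ_c) = 0.468 / (1 + 0.0528 × 11.5) = 0.468 / 1.607 = 0.2912 g VSS per g bCOD removed.
Mass of bCOD removed per day: Q(S₀ − S) = 370 × 936.1 g/m³ = 346.4 kg/d.
Net biomass production P_X = Y_obs × Q·(S₀ − S) = 0.2912 × 346.4 = 100.9 kg VSS/d.

P_X ≈ 101 kg VSS/d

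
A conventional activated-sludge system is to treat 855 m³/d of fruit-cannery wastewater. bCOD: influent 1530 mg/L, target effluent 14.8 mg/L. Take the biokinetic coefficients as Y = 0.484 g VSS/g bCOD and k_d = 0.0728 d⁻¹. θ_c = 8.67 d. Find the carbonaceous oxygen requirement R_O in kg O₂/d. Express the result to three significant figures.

Y_obs = Y / (1 + k_d θ_c) = 0.484 / (1 + 0.0728 × 8.67) = 0.484 / 1.631 = 0.2967.
Mass of bCOD removed per day: Q(S₀ − S) = 855 × 1515 g/m³ = 1295 kg/d.
Biomass synthesised: P_X = Y_obs × 1295 = 384.4 kg VSS/d.
Carbonaceous O₂ demand = substrate oxidised − cell-mass equivalent = 1295 − 1.42 × 384.4 = 749.7 kg O₂/d.

R_O ≈ 750 kg O₂/d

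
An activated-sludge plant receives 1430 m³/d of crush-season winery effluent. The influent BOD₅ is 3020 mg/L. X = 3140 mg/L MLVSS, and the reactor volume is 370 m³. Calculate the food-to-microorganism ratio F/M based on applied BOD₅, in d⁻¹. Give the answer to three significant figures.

F/M = Q·S₀ / (V·X) = 1430 × 3020 / (370.0 × 3140) = 3.717 g BOD₅·(g VSS·d)⁻¹.

F/M ≈ 3.72 d⁻¹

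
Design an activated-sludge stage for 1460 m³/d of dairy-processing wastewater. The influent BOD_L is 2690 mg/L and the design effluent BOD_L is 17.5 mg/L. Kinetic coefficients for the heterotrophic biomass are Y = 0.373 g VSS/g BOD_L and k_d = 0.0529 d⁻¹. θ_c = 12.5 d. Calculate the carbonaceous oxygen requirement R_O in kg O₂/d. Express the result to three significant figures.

The observed yield is Y_obs = Y/(1 + k_d·θ_c) = 0.373 / (1 + 0.0529 × 12.5) = 0.373 / 1.661 = 0.2245 g VSS per g BOD_L removed.
Mass of BOD_L removed per day: Q(S₀ − S) = 1460 × 2672 g/m³ = 3902 kg/d.
P_X = Y_obs·Q·(S₀ − S) = 0.2245 × 3902 = 876.1 kg VSS/d.
R_O = Q·ΔS − 1.42 P_X = 3902 − 1244 = 2658 kg O₂/d.

R_O ≈ 2660 kg O₂/d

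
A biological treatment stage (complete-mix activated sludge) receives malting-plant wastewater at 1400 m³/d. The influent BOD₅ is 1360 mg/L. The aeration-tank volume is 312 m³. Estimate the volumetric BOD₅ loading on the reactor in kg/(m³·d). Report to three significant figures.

L_v = Q S₀ / V = 1400 × 1360 × 10⁻³ / 312.0 = 6.103 kg/(m³·d).

L_v ≈ 6.10 kg BOD₅/(m³·d)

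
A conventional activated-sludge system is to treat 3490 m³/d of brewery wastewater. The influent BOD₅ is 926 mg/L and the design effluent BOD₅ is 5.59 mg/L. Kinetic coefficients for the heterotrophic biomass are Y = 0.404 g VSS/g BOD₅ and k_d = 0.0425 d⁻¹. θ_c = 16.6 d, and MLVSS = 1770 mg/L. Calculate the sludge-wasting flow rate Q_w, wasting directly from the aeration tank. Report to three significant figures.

Q_w ≈ 430 m³/d

Rearranging the biomass balance for a CMAS with decay, V = Y·Q·ΔS·θ_c / [X·(1+k_d θ_c)] = 0.404 × 3490 × (926 − 5.59) × 16.6 / [1770 × (1 + 0.0425 × 16.6)] = 2.15×10^7 / 3019 = 7136 m³.
For wasting at MLVSS concentration, Q_w = V/θ_c = 7136/16.6 = 429.9 m³/d.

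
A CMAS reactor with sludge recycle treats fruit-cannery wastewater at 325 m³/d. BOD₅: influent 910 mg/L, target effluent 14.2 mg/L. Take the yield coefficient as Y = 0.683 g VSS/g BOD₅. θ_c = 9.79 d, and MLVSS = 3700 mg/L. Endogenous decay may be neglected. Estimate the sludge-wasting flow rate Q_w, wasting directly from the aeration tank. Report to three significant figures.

Q_w ≈ 53.7 m³/d

Biomass mass balance (decay neglected): V·X = Y·Q·(S₀ − S)·θ_c, so V = 0.683 × 325 × (910 − 14.2) × 9.79 / 3700 = 526.1 m³.
With mixed-liquor wasting, θ_c = V/Q_w, so Q_w = V/θ_c = 526.1/9.79 = 53.74 m³/d.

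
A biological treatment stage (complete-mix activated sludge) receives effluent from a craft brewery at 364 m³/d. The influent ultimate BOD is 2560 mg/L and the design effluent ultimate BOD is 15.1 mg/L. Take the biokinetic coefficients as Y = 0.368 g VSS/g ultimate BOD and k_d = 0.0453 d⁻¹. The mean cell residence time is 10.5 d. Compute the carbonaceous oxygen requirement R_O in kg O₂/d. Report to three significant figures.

Y_obs = Y / (1 + k_d θ_c) = 0.368 / (1 + 0.0453 × 10.5) = 0.368 / 1.476 = 0.2494.
ΔS = 2560 − 15.1 = 2545 mg/L, so the substrate removal rate is 364 × 2545/1000 = 926.3 kg ultimate BOD/d.
P_X = Y_obs·Q·(S₀ − S) = 0.2494 × 926.3 = 231.0 kg VSS/d.
R_O = Q·ΔS − 1.42 P_X = 926.3 − 328.0 = 598.3 kg O₂/d.

R_O ≈ 598 kg O₂/d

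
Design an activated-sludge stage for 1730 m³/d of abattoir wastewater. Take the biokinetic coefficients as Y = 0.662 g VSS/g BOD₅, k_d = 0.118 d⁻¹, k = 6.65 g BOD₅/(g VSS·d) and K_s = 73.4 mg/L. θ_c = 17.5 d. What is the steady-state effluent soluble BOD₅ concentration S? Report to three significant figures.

S ≈ 3.04 mg/L

From the Monod/SRT balance for a CMAS, S = K_s·(1+k_d θ_c)/[θ_c·(Y k − k_d) − 1] = 73.4 × (1 + 0.118 × 17.5) / [17.5 × (0.662 × 6.65 − 0.118) − 1] = 225.0 / 73.98 = 3.041 mg/L.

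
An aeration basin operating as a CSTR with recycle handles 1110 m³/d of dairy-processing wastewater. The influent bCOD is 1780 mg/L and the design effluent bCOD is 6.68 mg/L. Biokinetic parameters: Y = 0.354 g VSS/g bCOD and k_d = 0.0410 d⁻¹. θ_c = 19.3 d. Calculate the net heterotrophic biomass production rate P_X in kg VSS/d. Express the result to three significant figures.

Correct the yield for decay: Y_obs = Y/(1 + k_d θ_c) = 0.354 / (1 + 0.0410 × 19.3) = 0.354 / 1.791 = 0.1976.
Substrate removed = Q·(S₀ − S) = 1110 m³/d × (1780 − 6.68) g/m³ = 1.97×10^6 g/d = 1968 kg/d.
So the net sludge growth is P_X = 0.1976 × 1968 = 389.0 kg VSS/d.

P_X ≈ 389 kg VSS/d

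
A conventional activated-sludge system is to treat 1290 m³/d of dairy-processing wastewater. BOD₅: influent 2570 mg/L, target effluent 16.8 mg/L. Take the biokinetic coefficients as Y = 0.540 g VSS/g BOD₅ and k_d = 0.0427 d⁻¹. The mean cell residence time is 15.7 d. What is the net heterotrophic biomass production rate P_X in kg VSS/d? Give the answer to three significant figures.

P_X ≈ 1060 kg VSS/d

Observed yield with endogenous decay: Y_obs = Y / (1 + k_d·θ_c) = 0.540 / (1 + 0.0427 × 15.7) = 0.540 / 1.670 = 0.3233 g VSS/g BOD₅.
ΔS = 2570 − 16.8 = 2553 mg/L, so the substrate removal rate is 1290 × 2553/1000 = 3294 kg BOD₅/d.
So the net sludge growth is P_X = 0.3233 × 3294 = 1065 kg VSS/d.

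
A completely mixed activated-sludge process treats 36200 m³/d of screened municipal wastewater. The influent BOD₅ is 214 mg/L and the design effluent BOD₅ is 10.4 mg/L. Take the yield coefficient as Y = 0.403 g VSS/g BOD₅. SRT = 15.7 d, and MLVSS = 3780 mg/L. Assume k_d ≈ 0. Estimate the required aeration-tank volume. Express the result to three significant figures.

Biomass mass balance (decay neglected): V·X = Y·Q·(S₀ − S)·θ_c, so V = 0.403 × 36200 × (214 − 10.4) × 15.7 / 3780 = 12337 m³.

V ≈ 12300 m³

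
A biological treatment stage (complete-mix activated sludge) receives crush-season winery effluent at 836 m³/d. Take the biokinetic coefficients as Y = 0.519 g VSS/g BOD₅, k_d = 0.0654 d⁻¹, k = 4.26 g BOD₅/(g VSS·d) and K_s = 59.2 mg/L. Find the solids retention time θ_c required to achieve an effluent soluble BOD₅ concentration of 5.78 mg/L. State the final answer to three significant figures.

θ_c ≈ 7.62 d

Specific growth rate at S = 5.78 mg/L: μ = YkS/(K_s+S) = 0.519·4.26·5.78/(59.2+5.78) = 0.1967 d⁻¹.
Then 1/θ_c = μ − k_d = 0.1967 − 0.0654 = 0.1313 d⁻¹, giving θ_c = 7.618 d.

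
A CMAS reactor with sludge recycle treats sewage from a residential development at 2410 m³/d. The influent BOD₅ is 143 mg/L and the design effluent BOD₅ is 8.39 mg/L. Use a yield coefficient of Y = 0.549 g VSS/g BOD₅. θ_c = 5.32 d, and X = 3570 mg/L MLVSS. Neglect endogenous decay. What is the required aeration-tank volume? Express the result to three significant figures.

V·X = Y·Q·ΔS·θ_c gives V = 0.549 × 2410 × (143 − 8.39) × 5.32 / 3570 = 265.4 m³.

V ≈ 265 m³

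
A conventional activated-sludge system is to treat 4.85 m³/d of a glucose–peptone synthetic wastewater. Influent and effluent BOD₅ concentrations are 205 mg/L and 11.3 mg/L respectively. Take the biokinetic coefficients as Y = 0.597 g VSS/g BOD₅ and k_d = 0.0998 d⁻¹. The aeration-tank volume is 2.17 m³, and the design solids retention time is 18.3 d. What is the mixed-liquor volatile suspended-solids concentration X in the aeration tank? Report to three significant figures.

From V·X·(1 + k_d·θ_c) = Y·Q·(S₀ − S)·θ_c: X = 0.597 × 4.85 × (205 − 11.3) × 18.3 / [2.17 × (1 + 0.0998 × 18.3)] = 1673 mg/L.

X ≈ 1670 mg/L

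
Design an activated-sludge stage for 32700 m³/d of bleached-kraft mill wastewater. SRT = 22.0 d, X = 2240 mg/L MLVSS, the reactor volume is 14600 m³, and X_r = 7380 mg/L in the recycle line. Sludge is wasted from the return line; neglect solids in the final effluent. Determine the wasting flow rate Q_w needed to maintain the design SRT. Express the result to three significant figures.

Q_w = (V·X)/(θ_c X_r) = 14600 × 2240 / (22.0 × 7380) = 201.4 m³/d.

Q_w ≈ 201 m³/d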